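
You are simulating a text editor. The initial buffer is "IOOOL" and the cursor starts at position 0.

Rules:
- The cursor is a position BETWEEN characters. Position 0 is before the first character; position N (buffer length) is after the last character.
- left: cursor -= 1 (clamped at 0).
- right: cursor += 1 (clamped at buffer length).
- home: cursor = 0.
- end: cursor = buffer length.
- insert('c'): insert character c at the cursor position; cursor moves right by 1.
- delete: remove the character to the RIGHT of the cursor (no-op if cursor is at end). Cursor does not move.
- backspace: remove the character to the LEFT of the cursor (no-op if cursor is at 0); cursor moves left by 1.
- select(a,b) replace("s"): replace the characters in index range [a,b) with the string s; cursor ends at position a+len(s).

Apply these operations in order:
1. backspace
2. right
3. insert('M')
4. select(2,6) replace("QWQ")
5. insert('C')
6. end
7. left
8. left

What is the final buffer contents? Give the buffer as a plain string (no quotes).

Answer: IMQWQC

Derivation:
After op 1 (backspace): buf='IOOOL' cursor=0
After op 2 (right): buf='IOOOL' cursor=1
After op 3 (insert('M')): buf='IMOOOL' cursor=2
After op 4 (select(2,6) replace("QWQ")): buf='IMQWQ' cursor=5
After op 5 (insert('C')): buf='IMQWQC' cursor=6
After op 6 (end): buf='IMQWQC' cursor=6
After op 7 (left): buf='IMQWQC' cursor=5
After op 8 (left): buf='IMQWQC' cursor=4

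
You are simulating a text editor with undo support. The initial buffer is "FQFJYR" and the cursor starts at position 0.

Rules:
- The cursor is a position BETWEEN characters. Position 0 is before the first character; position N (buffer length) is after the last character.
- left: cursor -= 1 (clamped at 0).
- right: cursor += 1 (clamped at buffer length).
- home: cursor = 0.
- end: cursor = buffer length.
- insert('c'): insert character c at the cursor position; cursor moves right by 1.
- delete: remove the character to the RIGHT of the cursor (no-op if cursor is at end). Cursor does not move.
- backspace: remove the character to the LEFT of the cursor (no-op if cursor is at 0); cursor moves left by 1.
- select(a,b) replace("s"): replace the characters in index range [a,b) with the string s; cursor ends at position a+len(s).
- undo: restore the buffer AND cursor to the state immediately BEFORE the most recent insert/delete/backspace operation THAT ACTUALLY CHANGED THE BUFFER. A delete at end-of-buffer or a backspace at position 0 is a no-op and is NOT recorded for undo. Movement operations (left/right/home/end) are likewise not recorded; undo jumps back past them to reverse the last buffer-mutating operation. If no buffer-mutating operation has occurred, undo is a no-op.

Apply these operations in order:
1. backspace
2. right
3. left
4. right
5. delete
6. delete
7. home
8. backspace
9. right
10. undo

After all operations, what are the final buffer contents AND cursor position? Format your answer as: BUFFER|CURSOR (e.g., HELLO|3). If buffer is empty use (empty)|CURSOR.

After op 1 (backspace): buf='FQFJYR' cursor=0
After op 2 (right): buf='FQFJYR' cursor=1
After op 3 (left): buf='FQFJYR' cursor=0
After op 4 (right): buf='FQFJYR' cursor=1
After op 5 (delete): buf='FFJYR' cursor=1
After op 6 (delete): buf='FJYR' cursor=1
After op 7 (home): buf='FJYR' cursor=0
After op 8 (backspace): buf='FJYR' cursor=0
After op 9 (right): buf='FJYR' cursor=1
After op 10 (undo): buf='FFJYR' cursor=1

Answer: FFJYR|1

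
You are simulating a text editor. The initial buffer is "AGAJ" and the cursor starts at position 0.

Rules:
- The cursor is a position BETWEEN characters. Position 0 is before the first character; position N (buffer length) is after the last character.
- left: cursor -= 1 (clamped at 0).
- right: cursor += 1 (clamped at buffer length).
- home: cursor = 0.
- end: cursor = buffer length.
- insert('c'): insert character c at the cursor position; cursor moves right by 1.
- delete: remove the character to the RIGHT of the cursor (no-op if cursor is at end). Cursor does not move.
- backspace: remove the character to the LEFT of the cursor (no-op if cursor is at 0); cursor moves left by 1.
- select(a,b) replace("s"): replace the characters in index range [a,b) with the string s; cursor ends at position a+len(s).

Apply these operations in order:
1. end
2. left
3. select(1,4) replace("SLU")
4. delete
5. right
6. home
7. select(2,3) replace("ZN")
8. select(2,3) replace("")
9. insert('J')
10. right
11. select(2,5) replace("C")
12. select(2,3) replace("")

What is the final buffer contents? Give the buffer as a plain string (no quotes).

After op 1 (end): buf='AGAJ' cursor=4
After op 2 (left): buf='AGAJ' cursor=3
After op 3 (select(1,4) replace("SLU")): buf='ASLU' cursor=4
After op 4 (delete): buf='ASLU' cursor=4
After op 5 (right): buf='ASLU' cursor=4
After op 6 (home): buf='ASLU' cursor=0
After op 7 (select(2,3) replace("ZN")): buf='ASZNU' cursor=4
After op 8 (select(2,3) replace("")): buf='ASNU' cursor=2
After op 9 (insert('J')): buf='ASJNU' cursor=3
After op 10 (right): buf='ASJNU' cursor=4
After op 11 (select(2,5) replace("C")): buf='ASC' cursor=3
After op 12 (select(2,3) replace("")): buf='AS' cursor=2

Answer: AS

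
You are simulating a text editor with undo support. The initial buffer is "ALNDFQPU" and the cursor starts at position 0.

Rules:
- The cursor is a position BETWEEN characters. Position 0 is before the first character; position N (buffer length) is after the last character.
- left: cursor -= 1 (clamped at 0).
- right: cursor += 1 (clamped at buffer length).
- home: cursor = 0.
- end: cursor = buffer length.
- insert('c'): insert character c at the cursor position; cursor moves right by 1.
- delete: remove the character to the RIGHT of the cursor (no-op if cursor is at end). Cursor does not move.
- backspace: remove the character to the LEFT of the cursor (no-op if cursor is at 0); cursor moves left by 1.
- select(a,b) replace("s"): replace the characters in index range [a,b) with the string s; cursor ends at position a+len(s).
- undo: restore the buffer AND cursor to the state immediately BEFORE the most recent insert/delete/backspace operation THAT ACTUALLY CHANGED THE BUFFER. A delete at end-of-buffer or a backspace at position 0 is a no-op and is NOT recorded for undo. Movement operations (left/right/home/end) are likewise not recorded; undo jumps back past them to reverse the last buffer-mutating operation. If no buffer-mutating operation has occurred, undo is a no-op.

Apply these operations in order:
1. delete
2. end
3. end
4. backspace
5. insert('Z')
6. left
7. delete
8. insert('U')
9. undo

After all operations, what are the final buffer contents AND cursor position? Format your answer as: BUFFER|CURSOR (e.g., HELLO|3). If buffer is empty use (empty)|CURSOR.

After op 1 (delete): buf='LNDFQPU' cursor=0
After op 2 (end): buf='LNDFQPU' cursor=7
After op 3 (end): buf='LNDFQPU' cursor=7
After op 4 (backspace): buf='LNDFQP' cursor=6
After op 5 (insert('Z')): buf='LNDFQPZ' cursor=7
After op 6 (left): buf='LNDFQPZ' cursor=6
After op 7 (delete): buf='LNDFQP' cursor=6
After op 8 (insert('U')): buf='LNDFQPU' cursor=7
After op 9 (undo): buf='LNDFQP' cursor=6

Answer: LNDFQP|6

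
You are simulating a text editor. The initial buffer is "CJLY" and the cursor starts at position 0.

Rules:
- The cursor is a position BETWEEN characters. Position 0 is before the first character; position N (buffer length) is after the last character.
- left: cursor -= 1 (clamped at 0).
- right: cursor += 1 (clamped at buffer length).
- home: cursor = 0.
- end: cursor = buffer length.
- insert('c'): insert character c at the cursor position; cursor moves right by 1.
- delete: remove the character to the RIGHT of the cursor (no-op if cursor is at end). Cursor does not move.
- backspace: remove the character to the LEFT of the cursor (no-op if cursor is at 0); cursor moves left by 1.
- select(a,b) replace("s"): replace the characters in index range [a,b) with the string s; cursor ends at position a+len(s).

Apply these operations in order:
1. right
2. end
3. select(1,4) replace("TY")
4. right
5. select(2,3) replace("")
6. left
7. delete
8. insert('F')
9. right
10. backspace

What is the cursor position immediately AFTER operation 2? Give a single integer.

After op 1 (right): buf='CJLY' cursor=1
After op 2 (end): buf='CJLY' cursor=4

Answer: 4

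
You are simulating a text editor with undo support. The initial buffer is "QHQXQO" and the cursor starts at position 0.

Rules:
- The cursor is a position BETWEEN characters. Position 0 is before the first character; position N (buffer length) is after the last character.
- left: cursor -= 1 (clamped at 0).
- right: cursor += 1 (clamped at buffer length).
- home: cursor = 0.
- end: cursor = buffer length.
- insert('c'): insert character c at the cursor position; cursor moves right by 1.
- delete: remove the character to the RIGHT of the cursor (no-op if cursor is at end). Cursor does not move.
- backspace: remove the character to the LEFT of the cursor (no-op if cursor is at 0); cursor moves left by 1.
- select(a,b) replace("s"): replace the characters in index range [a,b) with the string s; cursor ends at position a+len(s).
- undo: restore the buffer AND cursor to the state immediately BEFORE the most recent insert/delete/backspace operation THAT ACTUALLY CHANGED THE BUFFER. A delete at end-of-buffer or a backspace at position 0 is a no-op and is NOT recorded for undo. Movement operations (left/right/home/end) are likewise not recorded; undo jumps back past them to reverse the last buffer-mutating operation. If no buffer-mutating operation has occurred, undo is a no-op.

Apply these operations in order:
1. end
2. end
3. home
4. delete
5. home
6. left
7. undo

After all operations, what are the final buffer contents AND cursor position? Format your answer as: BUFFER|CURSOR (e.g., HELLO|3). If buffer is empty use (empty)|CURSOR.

After op 1 (end): buf='QHQXQO' cursor=6
After op 2 (end): buf='QHQXQO' cursor=6
After op 3 (home): buf='QHQXQO' cursor=0
After op 4 (delete): buf='HQXQO' cursor=0
After op 5 (home): buf='HQXQO' cursor=0
After op 6 (left): buf='HQXQO' cursor=0
After op 7 (undo): buf='QHQXQO' cursor=0

Answer: QHQXQO|0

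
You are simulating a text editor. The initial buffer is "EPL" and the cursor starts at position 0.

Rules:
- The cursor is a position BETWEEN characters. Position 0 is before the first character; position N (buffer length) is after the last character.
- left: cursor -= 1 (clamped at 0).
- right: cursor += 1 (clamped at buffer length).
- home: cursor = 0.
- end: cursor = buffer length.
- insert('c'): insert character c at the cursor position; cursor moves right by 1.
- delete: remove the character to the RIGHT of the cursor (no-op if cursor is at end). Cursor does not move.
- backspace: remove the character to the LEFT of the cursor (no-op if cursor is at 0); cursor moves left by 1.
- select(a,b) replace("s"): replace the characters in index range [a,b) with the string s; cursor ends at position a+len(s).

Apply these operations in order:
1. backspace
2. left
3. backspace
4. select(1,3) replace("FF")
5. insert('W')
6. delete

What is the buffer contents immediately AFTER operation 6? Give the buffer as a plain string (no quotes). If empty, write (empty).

After op 1 (backspace): buf='EPL' cursor=0
After op 2 (left): buf='EPL' cursor=0
After op 3 (backspace): buf='EPL' cursor=0
After op 4 (select(1,3) replace("FF")): buf='EFF' cursor=3
After op 5 (insert('W')): buf='EFFW' cursor=4
After op 6 (delete): buf='EFFW' cursor=4

Answer: EFFW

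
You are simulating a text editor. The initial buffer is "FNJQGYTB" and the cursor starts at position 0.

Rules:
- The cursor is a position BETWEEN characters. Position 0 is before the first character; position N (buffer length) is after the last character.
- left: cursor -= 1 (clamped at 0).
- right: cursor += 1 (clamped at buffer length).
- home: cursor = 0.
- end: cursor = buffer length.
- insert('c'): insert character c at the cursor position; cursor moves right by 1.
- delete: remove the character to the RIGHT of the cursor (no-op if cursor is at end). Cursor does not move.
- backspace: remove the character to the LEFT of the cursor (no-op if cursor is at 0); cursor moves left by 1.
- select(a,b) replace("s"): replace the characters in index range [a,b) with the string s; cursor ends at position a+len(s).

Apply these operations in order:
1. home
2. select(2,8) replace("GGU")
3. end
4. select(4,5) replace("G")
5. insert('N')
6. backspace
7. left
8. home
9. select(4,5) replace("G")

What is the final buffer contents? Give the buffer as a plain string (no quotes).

Answer: FNGGG

Derivation:
After op 1 (home): buf='FNJQGYTB' cursor=0
After op 2 (select(2,8) replace("GGU")): buf='FNGGU' cursor=5
After op 3 (end): buf='FNGGU' cursor=5
After op 4 (select(4,5) replace("G")): buf='FNGGG' cursor=5
After op 5 (insert('N')): buf='FNGGGN' cursor=6
After op 6 (backspace): buf='FNGGG' cursor=5
After op 7 (left): buf='FNGGG' cursor=4
After op 8 (home): buf='FNGGG' cursor=0
After op 9 (select(4,5) replace("G")): buf='FNGGG' cursor=5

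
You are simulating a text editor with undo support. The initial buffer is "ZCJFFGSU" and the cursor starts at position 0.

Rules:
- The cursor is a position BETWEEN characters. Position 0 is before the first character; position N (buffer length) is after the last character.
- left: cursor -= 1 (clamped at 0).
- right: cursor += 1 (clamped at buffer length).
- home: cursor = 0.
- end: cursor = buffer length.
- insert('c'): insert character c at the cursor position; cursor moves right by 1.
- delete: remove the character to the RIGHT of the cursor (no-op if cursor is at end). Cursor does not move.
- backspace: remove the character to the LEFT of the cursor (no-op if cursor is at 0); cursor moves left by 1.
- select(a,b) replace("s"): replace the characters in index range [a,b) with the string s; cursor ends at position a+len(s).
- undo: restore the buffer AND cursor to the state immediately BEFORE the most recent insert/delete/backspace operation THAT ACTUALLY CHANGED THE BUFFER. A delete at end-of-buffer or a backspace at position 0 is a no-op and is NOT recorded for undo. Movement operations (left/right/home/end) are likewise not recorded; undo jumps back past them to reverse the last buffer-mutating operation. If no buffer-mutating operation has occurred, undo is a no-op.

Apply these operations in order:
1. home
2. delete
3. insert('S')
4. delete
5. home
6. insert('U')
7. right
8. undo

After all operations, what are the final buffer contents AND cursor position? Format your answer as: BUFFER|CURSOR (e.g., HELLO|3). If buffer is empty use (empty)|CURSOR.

After op 1 (home): buf='ZCJFFGSU' cursor=0
After op 2 (delete): buf='CJFFGSU' cursor=0
After op 3 (insert('S')): buf='SCJFFGSU' cursor=1
After op 4 (delete): buf='SJFFGSU' cursor=1
After op 5 (home): buf='SJFFGSU' cursor=0
After op 6 (insert('U')): buf='USJFFGSU' cursor=1
After op 7 (right): buf='USJFFGSU' cursor=2
After op 8 (undo): buf='SJFFGSU' cursor=0

Answer: SJFFGSU|0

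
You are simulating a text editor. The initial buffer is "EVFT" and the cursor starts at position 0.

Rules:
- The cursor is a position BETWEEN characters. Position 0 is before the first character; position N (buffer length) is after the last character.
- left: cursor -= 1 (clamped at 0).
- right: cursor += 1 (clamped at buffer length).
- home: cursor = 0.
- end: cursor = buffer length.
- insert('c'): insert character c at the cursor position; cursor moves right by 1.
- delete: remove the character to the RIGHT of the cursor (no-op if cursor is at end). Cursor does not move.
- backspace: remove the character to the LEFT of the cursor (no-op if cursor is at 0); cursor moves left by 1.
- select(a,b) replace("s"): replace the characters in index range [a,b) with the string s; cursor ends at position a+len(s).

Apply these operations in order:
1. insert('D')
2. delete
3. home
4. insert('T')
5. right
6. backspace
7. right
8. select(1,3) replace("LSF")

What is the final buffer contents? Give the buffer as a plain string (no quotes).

Answer: TLSFT

Derivation:
After op 1 (insert('D')): buf='DEVFT' cursor=1
After op 2 (delete): buf='DVFT' cursor=1
After op 3 (home): buf='DVFT' cursor=0
After op 4 (insert('T')): buf='TDVFT' cursor=1
After op 5 (right): buf='TDVFT' cursor=2
After op 6 (backspace): buf='TVFT' cursor=1
After op 7 (right): buf='TVFT' cursor=2
After op 8 (select(1,3) replace("LSF")): buf='TLSFT' cursor=4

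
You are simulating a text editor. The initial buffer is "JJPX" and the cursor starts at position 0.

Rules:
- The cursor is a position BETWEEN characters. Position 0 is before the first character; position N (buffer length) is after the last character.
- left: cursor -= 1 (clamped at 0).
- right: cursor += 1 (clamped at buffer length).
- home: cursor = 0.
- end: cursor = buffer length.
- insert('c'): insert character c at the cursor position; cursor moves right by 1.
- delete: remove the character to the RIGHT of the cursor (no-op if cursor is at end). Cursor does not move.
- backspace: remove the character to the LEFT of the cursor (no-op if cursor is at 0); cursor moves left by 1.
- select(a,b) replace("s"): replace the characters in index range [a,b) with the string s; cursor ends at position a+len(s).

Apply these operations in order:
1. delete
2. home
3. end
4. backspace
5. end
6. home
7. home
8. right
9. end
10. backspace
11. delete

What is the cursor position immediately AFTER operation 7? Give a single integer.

After op 1 (delete): buf='JPX' cursor=0
After op 2 (home): buf='JPX' cursor=0
After op 3 (end): buf='JPX' cursor=3
After op 4 (backspace): buf='JP' cursor=2
After op 5 (end): buf='JP' cursor=2
After op 6 (home): buf='JP' cursor=0
After op 7 (home): buf='JP' cursor=0

Answer: 0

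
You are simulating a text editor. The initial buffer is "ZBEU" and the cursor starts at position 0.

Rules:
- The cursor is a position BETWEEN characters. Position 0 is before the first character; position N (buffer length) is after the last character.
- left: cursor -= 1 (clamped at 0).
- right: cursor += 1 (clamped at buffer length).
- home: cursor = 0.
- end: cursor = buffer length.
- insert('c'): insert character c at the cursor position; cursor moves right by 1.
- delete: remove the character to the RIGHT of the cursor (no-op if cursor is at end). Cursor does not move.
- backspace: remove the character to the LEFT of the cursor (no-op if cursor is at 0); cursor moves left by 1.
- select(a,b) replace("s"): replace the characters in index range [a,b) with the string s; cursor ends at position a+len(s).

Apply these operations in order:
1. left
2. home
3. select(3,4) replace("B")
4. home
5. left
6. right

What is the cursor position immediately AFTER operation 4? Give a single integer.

After op 1 (left): buf='ZBEU' cursor=0
After op 2 (home): buf='ZBEU' cursor=0
After op 3 (select(3,4) replace("B")): buf='ZBEB' cursor=4
After op 4 (home): buf='ZBEB' cursor=0

Answer: 0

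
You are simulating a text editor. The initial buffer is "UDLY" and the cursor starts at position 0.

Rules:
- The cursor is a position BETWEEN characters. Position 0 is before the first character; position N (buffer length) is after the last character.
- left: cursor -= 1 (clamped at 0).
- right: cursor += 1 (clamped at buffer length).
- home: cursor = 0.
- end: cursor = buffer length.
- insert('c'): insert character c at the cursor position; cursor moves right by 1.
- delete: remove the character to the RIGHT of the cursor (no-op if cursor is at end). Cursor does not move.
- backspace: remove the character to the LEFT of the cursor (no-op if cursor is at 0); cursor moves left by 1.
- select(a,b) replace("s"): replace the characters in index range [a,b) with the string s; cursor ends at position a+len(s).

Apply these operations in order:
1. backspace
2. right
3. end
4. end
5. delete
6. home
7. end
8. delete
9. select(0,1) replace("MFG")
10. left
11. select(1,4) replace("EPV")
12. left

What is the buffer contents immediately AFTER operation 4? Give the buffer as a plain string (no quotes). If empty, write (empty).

After op 1 (backspace): buf='UDLY' cursor=0
After op 2 (right): buf='UDLY' cursor=1
After op 3 (end): buf='UDLY' cursor=4
After op 4 (end): buf='UDLY' cursor=4

Answer: UDLY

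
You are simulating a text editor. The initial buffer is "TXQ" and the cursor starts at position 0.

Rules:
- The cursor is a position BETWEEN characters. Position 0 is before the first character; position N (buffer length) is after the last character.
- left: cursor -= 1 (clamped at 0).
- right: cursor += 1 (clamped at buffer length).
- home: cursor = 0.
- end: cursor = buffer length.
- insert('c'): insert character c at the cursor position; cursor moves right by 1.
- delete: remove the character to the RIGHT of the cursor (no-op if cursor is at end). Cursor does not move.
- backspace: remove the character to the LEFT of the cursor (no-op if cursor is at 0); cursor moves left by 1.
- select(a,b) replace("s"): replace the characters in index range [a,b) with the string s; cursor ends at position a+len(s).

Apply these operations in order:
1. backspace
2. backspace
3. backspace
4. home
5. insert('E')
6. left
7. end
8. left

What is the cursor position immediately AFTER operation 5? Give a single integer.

Answer: 1

Derivation:
After op 1 (backspace): buf='TXQ' cursor=0
After op 2 (backspace): buf='TXQ' cursor=0
After op 3 (backspace): buf='TXQ' cursor=0
After op 4 (home): buf='TXQ' cursor=0
After op 5 (insert('E')): buf='ETXQ' cursor=1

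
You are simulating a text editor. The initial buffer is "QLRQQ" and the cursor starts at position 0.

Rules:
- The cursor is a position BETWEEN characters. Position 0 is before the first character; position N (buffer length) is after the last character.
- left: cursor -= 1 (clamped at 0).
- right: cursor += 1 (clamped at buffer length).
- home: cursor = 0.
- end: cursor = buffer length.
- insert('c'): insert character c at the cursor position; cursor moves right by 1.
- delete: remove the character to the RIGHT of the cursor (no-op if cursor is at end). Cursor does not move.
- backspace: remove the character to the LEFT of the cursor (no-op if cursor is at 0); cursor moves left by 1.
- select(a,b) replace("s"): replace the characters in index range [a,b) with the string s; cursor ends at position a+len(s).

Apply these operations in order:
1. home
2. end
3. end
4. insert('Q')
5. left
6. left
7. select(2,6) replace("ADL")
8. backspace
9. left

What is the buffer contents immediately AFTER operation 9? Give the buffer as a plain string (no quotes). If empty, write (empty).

After op 1 (home): buf='QLRQQ' cursor=0
After op 2 (end): buf='QLRQQ' cursor=5
After op 3 (end): buf='QLRQQ' cursor=5
After op 4 (insert('Q')): buf='QLRQQQ' cursor=6
After op 5 (left): buf='QLRQQQ' cursor=5
After op 6 (left): buf='QLRQQQ' cursor=4
After op 7 (select(2,6) replace("ADL")): buf='QLADL' cursor=5
After op 8 (backspace): buf='QLAD' cursor=4
After op 9 (left): buf='QLAD' cursor=3

Answer: QLAD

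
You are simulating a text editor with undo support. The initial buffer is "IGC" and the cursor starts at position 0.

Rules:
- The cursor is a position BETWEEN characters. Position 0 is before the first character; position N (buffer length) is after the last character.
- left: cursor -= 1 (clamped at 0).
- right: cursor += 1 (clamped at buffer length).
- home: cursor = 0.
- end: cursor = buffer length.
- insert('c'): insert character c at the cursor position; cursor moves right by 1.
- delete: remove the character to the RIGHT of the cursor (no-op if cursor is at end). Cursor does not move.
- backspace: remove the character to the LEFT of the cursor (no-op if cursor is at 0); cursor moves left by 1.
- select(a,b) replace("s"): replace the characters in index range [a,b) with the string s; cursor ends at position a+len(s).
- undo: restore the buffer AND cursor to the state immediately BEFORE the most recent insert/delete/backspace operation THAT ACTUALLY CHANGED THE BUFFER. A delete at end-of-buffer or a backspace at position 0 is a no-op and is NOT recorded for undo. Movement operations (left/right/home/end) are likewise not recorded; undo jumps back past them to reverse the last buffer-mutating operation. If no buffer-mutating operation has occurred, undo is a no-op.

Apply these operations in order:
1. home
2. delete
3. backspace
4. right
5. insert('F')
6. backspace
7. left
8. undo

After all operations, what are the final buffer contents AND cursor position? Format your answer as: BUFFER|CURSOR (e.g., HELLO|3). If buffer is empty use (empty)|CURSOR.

After op 1 (home): buf='IGC' cursor=0
After op 2 (delete): buf='GC' cursor=0
After op 3 (backspace): buf='GC' cursor=0
After op 4 (right): buf='GC' cursor=1
After op 5 (insert('F')): buf='GFC' cursor=2
After op 6 (backspace): buf='GC' cursor=1
After op 7 (left): buf='GC' cursor=0
After op 8 (undo): buf='GFC' cursor=2

Answer: GFC|2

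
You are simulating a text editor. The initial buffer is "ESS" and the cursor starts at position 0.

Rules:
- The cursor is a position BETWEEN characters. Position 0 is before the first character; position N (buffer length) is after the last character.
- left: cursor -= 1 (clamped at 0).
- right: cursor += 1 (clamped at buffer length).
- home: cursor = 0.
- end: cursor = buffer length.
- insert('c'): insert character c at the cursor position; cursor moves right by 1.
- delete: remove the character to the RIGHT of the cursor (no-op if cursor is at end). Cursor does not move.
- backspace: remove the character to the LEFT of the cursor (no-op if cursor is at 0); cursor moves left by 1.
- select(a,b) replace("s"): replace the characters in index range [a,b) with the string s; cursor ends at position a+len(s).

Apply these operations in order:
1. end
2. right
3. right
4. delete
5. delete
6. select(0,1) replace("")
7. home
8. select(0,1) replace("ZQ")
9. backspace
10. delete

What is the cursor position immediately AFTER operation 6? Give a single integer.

After op 1 (end): buf='ESS' cursor=3
After op 2 (right): buf='ESS' cursor=3
After op 3 (right): buf='ESS' cursor=3
After op 4 (delete): buf='ESS' cursor=3
After op 5 (delete): buf='ESS' cursor=3
After op 6 (select(0,1) replace("")): buf='SS' cursor=0

Answer: 0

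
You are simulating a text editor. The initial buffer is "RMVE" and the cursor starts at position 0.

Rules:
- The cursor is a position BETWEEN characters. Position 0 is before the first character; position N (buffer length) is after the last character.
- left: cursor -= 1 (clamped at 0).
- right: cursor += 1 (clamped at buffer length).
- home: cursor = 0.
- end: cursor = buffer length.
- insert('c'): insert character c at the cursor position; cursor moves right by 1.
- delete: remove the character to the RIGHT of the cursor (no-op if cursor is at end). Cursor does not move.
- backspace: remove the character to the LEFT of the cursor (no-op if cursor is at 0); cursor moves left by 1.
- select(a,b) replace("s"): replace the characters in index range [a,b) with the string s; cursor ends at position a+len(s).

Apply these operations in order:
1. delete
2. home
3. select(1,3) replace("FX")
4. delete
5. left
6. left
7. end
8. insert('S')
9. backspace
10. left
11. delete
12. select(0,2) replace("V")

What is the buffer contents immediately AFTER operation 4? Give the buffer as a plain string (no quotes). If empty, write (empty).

Answer: MFX

Derivation:
After op 1 (delete): buf='MVE' cursor=0
After op 2 (home): buf='MVE' cursor=0
After op 3 (select(1,3) replace("FX")): buf='MFX' cursor=3
After op 4 (delete): buf='MFX' cursor=3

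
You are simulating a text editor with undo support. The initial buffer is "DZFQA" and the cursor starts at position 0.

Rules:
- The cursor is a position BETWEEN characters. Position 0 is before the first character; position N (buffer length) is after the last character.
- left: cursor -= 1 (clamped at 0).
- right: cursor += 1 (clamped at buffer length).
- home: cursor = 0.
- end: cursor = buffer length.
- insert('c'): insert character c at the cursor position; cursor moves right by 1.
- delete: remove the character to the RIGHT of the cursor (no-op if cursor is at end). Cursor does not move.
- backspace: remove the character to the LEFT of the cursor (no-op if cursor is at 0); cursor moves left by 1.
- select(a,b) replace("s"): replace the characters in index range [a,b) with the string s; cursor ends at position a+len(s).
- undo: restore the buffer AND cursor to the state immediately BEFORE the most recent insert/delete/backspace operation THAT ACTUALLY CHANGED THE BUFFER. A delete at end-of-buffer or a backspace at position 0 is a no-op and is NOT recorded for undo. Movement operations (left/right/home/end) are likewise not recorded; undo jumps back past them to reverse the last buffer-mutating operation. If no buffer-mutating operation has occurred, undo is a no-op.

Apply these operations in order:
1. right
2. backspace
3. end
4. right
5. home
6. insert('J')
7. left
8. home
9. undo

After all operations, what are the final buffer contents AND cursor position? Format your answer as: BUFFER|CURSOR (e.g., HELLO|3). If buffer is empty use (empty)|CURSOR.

After op 1 (right): buf='DZFQA' cursor=1
After op 2 (backspace): buf='ZFQA' cursor=0
After op 3 (end): buf='ZFQA' cursor=4
After op 4 (right): buf='ZFQA' cursor=4
After op 5 (home): buf='ZFQA' cursor=0
After op 6 (insert('J')): buf='JZFQA' cursor=1
After op 7 (left): buf='JZFQA' cursor=0
After op 8 (home): buf='JZFQA' cursor=0
After op 9 (undo): buf='ZFQA' cursor=0

Answer: ZFQA|0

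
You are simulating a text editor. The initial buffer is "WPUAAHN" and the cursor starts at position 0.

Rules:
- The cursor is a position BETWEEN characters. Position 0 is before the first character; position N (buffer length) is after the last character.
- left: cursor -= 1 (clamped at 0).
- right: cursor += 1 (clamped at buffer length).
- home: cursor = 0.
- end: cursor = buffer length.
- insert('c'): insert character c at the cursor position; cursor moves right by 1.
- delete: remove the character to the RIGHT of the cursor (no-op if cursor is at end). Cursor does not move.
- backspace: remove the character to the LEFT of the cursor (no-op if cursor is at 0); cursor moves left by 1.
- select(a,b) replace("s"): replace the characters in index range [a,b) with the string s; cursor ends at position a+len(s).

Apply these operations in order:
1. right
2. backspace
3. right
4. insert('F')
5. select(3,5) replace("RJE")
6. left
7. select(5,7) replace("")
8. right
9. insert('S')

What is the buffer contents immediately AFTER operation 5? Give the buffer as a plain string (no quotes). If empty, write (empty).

Answer: PFURJEHN

Derivation:
After op 1 (right): buf='WPUAAHN' cursor=1
After op 2 (backspace): buf='PUAAHN' cursor=0
After op 3 (right): buf='PUAAHN' cursor=1
After op 4 (insert('F')): buf='PFUAAHN' cursor=2
After op 5 (select(3,5) replace("RJE")): buf='PFURJEHN' cursor=6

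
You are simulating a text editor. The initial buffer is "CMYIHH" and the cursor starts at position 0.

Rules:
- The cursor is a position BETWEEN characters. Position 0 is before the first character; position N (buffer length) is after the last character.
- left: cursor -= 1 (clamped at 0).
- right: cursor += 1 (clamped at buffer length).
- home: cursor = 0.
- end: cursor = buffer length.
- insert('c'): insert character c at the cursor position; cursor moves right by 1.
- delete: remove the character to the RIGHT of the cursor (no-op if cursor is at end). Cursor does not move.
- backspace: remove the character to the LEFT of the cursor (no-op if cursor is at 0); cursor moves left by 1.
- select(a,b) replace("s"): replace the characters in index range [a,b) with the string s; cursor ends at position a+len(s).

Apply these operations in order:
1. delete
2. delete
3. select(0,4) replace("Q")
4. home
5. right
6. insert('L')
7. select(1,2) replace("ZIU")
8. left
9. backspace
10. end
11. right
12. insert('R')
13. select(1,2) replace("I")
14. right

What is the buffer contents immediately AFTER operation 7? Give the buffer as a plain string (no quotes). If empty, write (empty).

Answer: QZIU

Derivation:
After op 1 (delete): buf='MYIHH' cursor=0
After op 2 (delete): buf='YIHH' cursor=0
After op 3 (select(0,4) replace("Q")): buf='Q' cursor=1
After op 4 (home): buf='Q' cursor=0
After op 5 (right): buf='Q' cursor=1
After op 6 (insert('L')): buf='QL' cursor=2
After op 7 (select(1,2) replace("ZIU")): buf='QZIU' cursor=4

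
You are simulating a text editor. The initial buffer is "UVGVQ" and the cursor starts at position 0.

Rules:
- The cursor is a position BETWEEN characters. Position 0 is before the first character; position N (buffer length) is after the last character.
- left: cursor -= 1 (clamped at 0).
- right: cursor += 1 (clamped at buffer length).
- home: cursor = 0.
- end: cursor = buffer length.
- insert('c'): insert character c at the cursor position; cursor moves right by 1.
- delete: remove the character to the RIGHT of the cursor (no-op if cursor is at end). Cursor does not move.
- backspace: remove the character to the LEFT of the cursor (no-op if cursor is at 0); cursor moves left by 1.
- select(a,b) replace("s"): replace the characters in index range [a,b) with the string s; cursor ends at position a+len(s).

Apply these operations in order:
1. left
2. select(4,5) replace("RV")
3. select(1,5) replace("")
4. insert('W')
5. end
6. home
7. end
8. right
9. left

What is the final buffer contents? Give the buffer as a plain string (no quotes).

Answer: UWV

Derivation:
After op 1 (left): buf='UVGVQ' cursor=0
After op 2 (select(4,5) replace("RV")): buf='UVGVRV' cursor=6
After op 3 (select(1,5) replace("")): buf='UV' cursor=1
After op 4 (insert('W')): buf='UWV' cursor=2
After op 5 (end): buf='UWV' cursor=3
After op 6 (home): buf='UWV' cursor=0
After op 7 (end): buf='UWV' cursor=3
After op 8 (right): buf='UWV' cursor=3
After op 9 (left): buf='UWV' cursor=2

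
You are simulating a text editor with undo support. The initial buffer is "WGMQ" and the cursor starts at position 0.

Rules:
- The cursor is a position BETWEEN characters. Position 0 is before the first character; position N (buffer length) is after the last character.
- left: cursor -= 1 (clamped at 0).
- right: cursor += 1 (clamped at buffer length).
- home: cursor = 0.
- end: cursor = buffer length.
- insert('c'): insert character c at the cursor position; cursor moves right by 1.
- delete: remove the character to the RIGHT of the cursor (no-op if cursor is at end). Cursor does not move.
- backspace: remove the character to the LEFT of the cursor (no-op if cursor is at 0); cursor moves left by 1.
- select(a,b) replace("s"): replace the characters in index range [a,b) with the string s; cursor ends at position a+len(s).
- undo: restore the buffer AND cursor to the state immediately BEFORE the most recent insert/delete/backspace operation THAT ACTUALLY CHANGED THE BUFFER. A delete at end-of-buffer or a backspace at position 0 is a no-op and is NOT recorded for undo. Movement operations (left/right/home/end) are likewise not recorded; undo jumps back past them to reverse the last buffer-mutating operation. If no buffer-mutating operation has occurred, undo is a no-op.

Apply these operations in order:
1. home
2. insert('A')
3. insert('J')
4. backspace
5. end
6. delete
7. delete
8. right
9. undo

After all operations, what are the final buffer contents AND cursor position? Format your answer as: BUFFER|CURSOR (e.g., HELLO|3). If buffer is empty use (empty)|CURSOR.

After op 1 (home): buf='WGMQ' cursor=0
After op 2 (insert('A')): buf='AWGMQ' cursor=1
After op 3 (insert('J')): buf='AJWGMQ' cursor=2
After op 4 (backspace): buf='AWGMQ' cursor=1
After op 5 (end): buf='AWGMQ' cursor=5
After op 6 (delete): buf='AWGMQ' cursor=5
After op 7 (delete): buf='AWGMQ' cursor=5
After op 8 (right): buf='AWGMQ' cursor=5
After op 9 (undo): buf='AJWGMQ' cursor=2

Answer: AJWGMQ|2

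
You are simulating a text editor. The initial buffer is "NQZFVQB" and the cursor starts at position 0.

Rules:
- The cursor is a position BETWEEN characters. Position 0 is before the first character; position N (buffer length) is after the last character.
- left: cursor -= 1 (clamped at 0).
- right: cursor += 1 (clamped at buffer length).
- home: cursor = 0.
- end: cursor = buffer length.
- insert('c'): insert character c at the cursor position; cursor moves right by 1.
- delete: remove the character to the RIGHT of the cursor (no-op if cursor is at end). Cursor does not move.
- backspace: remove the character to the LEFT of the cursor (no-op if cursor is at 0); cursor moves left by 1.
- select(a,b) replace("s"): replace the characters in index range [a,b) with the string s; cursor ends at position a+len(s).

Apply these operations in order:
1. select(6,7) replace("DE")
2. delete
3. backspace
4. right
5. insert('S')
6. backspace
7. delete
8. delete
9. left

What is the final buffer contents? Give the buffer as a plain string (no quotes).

Answer: NQZFVQD

Derivation:
After op 1 (select(6,7) replace("DE")): buf='NQZFVQDE' cursor=8
After op 2 (delete): buf='NQZFVQDE' cursor=8
After op 3 (backspace): buf='NQZFVQD' cursor=7
After op 4 (right): buf='NQZFVQD' cursor=7
After op 5 (insert('S')): buf='NQZFVQDS' cursor=8
After op 6 (backspace): buf='NQZFVQD' cursor=7
After op 7 (delete): buf='NQZFVQD' cursor=7
After op 8 (delete): buf='NQZFVQD' cursor=7
After op 9 (left): buf='NQZFVQD' cursor=6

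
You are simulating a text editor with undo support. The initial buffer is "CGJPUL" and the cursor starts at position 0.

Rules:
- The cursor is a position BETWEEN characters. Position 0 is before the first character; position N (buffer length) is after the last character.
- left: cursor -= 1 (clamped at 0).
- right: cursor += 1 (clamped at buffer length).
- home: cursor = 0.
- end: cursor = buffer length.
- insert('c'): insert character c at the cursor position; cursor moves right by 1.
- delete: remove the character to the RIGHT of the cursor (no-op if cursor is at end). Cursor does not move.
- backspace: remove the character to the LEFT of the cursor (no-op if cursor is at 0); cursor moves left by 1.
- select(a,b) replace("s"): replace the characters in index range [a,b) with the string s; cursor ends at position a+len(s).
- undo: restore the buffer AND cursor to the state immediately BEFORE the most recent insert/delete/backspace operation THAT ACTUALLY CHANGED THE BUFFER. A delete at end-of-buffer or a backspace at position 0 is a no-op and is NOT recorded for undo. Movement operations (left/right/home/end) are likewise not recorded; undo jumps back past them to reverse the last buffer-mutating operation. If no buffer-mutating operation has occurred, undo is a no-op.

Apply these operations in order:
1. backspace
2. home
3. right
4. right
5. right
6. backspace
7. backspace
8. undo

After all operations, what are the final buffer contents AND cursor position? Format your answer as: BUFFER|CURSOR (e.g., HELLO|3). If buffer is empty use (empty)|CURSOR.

Answer: CGPUL|2

Derivation:
After op 1 (backspace): buf='CGJPUL' cursor=0
After op 2 (home): buf='CGJPUL' cursor=0
After op 3 (right): buf='CGJPUL' cursor=1
After op 4 (right): buf='CGJPUL' cursor=2
After op 5 (right): buf='CGJPUL' cursor=3
After op 6 (backspace): buf='CGPUL' cursor=2
After op 7 (backspace): buf='CPUL' cursor=1
After op 8 (undo): buf='CGPUL' cursor=2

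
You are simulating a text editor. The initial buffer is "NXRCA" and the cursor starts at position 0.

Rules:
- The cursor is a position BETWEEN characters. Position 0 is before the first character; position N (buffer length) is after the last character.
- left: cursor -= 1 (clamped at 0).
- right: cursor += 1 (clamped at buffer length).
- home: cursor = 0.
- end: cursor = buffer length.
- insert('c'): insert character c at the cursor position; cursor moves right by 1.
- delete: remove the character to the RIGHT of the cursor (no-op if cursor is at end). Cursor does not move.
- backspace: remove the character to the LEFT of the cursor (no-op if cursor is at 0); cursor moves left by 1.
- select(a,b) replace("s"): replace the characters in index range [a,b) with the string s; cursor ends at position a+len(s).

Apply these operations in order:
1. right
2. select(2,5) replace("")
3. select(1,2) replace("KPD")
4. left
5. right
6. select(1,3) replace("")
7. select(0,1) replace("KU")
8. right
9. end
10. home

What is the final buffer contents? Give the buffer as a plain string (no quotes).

After op 1 (right): buf='NXRCA' cursor=1
After op 2 (select(2,5) replace("")): buf='NX' cursor=2
After op 3 (select(1,2) replace("KPD")): buf='NKPD' cursor=4
After op 4 (left): buf='NKPD' cursor=3
After op 5 (right): buf='NKPD' cursor=4
After op 6 (select(1,3) replace("")): buf='ND' cursor=1
After op 7 (select(0,1) replace("KU")): buf='KUD' cursor=2
After op 8 (right): buf='KUD' cursor=3
After op 9 (end): buf='KUD' cursor=3
After op 10 (home): buf='KUD' cursor=0

Answer: KUD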